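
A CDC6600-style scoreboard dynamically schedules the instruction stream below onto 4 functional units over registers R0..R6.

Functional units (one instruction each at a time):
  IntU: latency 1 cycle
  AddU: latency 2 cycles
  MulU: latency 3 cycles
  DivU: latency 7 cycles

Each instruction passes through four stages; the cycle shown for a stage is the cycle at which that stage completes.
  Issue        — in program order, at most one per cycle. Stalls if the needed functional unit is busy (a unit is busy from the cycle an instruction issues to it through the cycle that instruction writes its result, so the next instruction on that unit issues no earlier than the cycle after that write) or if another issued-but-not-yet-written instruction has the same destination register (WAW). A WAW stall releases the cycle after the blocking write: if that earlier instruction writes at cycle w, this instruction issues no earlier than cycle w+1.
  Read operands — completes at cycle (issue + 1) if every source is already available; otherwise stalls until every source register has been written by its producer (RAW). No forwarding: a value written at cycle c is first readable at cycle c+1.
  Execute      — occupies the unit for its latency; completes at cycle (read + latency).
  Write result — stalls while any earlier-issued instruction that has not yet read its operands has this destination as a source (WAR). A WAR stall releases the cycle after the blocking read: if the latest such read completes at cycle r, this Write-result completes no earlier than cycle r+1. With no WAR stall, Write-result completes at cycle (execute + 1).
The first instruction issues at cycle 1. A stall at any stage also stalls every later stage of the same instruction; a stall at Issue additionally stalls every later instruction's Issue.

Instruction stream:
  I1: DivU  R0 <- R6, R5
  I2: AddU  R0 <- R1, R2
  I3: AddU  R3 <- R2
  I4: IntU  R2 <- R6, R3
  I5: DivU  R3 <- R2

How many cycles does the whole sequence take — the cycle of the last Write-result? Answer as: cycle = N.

c1: I1 dispatched to DivU
c2: I1 operands ready
c9: I1 complete
c10: R0←I1
c11: I2 dispatched to AddU
c12: I2 operands ready
c14: I2 complete
c15: R0←I2
c16: I3 dispatched to AddU
c17: I3 operands ready | I4 dispatched to IntU
c19: I3 complete
c20: R3←I3
c21: I4 operands ready | I5 dispatched to DivU
c22: I4 complete
c23: R2←I4
c24: I5 operands ready
c31: I5 complete
c32: R3←I5

cycle = 32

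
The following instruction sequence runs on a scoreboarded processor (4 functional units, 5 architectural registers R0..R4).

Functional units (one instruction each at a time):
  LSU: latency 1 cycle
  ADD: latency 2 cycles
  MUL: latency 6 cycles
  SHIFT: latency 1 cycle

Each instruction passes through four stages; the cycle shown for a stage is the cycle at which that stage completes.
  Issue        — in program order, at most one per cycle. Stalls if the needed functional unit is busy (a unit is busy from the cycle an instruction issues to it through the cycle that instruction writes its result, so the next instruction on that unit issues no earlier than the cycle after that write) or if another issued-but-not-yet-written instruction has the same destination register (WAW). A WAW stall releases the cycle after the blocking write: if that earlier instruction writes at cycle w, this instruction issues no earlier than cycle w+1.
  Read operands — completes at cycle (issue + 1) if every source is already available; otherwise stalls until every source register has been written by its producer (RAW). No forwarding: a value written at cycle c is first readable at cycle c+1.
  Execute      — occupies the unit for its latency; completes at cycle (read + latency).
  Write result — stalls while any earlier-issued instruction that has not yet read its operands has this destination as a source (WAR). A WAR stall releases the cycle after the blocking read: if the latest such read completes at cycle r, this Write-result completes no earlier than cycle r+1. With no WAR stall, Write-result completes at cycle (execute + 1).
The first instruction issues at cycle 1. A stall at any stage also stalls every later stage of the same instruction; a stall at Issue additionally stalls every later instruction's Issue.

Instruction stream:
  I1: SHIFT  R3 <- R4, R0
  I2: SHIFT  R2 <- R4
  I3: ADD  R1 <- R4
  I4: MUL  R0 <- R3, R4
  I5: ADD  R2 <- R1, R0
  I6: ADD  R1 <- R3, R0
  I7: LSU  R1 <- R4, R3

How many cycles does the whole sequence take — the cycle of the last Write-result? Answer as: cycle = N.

cycle 1: I1 issues→SHIFT
cycle 2: I1 reads
cycle 3: I1 exec-done
cycle 4: I1 writes R3
cycle 5: I2 issues→SHIFT
cycle 6: I2 reads | I3 issues→ADD
cycle 7: I2 exec-done | I3 reads | I4 issues→MUL
cycle 8: I2 writes R2 | I4 reads
cycle 9: I3 exec-done
cycle 10: I3 writes R1
cycle 11: I5 issues→ADD
cycle 14: I4 exec-done
cycle 15: I4 writes R0
cycle 16: I5 reads
cycle 18: I5 exec-done
cycle 19: I5 writes R2
cycle 20: I6 issues→ADD
cycle 21: I6 reads
cycle 23: I6 exec-done
cycle 24: I6 writes R1
cycle 25: I7 issues→LSU
cycle 26: I7 reads
cycle 27: I7 exec-done
cycle 28: I7 writes R1

cycle = 28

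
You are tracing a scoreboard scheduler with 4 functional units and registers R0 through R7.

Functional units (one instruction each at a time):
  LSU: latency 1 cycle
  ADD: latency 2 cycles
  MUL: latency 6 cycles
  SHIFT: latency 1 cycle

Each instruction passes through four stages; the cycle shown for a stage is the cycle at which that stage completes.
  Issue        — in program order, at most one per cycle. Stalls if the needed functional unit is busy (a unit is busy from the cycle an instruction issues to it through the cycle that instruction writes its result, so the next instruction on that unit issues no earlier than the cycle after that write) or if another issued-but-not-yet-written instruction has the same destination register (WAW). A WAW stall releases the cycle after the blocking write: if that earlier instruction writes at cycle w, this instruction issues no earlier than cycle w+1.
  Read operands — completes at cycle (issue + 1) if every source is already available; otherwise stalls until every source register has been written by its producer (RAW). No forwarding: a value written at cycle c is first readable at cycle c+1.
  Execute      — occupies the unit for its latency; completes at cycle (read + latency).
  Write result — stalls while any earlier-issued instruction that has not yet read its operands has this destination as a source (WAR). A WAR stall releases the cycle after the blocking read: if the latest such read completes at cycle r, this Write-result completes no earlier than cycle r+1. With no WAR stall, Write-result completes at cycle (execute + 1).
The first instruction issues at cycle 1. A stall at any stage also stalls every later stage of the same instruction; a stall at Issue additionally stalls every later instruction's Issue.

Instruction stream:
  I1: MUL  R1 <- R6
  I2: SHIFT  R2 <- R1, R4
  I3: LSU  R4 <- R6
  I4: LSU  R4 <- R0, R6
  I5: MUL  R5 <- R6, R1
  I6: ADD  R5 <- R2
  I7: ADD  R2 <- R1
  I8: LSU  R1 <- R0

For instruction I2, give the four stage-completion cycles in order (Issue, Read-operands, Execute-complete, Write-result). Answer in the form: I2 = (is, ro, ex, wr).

I2 = (2, 10, 11, 12)

cycle 1: issue I1 (MUL)
cycle 2: I1 read-ops · issue I2 (SHIFT)
cycle 3: issue I3 (LSU)
cycle 4: I3 read-ops
cycle 5: I3 finished on LSU
cycle 8: I1 finished on MUL
cycle 9: I1→R1
cycle 10: I2 read-ops
cycle 11: I2 finished on SHIFT · I3→R4
cycle 12: I2→R2 · issue I4 (LSU)
cycle 13: I4 read-ops · issue I5 (MUL)
cycle 14: I4 finished on LSU · I5 read-ops
cycle 15: I4→R4
cycle 20: I5 finished on MUL
cycle 21: I5→R5
cycle 22: issue I6 (ADD)
cycle 23: I6 read-ops
cycle 25: I6 finished on ADD
cycle 26: I6→R5
cycle 27: issue I7 (ADD)
cycle 28: I7 read-ops · issue I8 (LSU)
cycle 29: I8 read-ops
cycle 30: I7 finished on ADD · I8 finished on LSU
cycle 31: I7→R2 · I8→R1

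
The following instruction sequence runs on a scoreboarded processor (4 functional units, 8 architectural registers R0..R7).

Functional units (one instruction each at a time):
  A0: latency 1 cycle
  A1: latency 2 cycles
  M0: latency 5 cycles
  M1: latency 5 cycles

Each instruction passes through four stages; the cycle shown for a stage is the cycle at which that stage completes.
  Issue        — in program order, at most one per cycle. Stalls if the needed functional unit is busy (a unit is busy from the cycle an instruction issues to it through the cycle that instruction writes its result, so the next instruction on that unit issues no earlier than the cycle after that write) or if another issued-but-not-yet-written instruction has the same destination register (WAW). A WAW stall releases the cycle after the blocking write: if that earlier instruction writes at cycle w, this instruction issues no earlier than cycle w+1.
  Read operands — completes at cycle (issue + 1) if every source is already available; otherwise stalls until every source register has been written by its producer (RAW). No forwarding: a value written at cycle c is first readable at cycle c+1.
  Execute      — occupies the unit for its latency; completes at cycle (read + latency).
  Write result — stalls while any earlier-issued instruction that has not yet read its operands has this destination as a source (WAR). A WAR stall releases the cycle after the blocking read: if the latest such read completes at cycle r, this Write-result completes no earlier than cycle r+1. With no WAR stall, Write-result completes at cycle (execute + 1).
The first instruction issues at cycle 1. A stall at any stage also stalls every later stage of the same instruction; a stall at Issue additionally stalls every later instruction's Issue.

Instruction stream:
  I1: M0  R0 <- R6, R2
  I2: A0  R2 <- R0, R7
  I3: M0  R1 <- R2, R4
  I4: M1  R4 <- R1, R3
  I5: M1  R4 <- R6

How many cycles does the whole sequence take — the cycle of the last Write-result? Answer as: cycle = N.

cycle = 33

cycle 1: I1→M0
cycle 2: I1 RO, I2→A0
cycle 7: I1 EX
cycle 8: I1 WR R0
cycle 9: I2 RO, I3→M0
cycle 10: I2 EX, I4→M1
cycle 11: I2 WR R2
cycle 12: I3 RO
cycle 17: I3 EX
cycle 18: I3 WR R1
cycle 19: I4 RO
cycle 24: I4 EX
cycle 25: I4 WR R4
cycle 26: I5→M1
cycle 27: I5 RO
cycle 32: I5 EX
cycle 33: I5 WR R4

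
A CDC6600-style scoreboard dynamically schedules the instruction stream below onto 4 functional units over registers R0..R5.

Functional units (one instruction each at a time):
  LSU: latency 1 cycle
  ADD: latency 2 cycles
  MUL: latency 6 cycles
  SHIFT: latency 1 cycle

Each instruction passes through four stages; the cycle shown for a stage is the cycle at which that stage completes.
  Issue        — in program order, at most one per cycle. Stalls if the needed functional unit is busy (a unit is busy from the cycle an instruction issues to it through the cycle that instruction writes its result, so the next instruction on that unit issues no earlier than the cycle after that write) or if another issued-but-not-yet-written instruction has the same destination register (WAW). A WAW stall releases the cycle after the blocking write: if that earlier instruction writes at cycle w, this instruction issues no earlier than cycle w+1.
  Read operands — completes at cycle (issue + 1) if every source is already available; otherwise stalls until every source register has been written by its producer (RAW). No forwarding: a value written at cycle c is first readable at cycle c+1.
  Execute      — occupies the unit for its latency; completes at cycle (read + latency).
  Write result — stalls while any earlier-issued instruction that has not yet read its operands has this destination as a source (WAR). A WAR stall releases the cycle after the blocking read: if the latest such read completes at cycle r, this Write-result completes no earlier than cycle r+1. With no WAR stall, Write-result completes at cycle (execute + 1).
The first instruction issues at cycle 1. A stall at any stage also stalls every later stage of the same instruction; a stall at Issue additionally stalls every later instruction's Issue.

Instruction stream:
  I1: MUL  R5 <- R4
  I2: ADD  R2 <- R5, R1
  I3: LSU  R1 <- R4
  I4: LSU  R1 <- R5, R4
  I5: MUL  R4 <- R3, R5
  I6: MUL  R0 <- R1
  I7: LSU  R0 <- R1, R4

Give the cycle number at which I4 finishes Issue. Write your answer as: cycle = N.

t=1  I1 issues→MUL
t=2  I1 reads | I2 issues→ADD
t=3  I3 issues→LSU
t=4  I3 reads
t=5  I3 exec-done
t=8  I1 exec-done
t=9  I1 writes R5
t=10  I2 reads
t=11  I3 writes R1
t=12  I2 exec-done | I4 issues→LSU
t=13  I2 writes R2 | I4 reads | I5 issues→MUL
t=14  I4 exec-done | I5 reads
t=15  I4 writes R1
t=20  I5 exec-done
t=21  I5 writes R4
t=22  I6 issues→MUL
t=23  I6 reads
t=29  I6 exec-done
t=30  I6 writes R0
t=31  I7 issues→LSU
t=32  I7 reads
t=33  I7 exec-done
t=34  I7 writes R0

cycle = 12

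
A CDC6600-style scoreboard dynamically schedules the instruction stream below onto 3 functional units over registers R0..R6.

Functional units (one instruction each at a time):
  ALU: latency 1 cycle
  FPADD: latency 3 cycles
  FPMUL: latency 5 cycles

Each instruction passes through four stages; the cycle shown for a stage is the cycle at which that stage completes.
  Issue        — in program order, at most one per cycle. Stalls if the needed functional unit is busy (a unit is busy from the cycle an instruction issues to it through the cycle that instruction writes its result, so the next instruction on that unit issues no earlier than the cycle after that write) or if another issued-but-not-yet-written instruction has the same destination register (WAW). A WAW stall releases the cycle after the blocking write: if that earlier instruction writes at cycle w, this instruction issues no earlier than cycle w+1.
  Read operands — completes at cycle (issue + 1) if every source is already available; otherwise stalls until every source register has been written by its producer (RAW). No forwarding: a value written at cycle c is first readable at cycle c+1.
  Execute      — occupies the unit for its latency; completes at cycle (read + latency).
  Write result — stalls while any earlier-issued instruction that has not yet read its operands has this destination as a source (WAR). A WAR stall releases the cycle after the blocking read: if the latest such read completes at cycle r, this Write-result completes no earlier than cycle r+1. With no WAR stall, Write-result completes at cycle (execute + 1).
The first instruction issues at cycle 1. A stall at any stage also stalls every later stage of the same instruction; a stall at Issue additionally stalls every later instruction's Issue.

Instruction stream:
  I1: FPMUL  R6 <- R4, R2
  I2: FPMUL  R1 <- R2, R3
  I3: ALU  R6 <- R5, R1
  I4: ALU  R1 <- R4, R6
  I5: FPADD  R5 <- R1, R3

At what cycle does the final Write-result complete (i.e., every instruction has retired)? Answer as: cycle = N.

cycle = 28

t=1  I1→FPMUL
t=2  I1 RO
t=7  I1 EX
t=8  I1 WR R6
t=9  I2→FPMUL
t=10  I2 RO | I3→ALU
t=15  I2 EX
t=16  I2 WR R1
t=17  I3 RO
t=18  I3 EX
t=19  I3 WR R6
t=20  I4→ALU
t=21  I4 RO | I5→FPADD
t=22  I4 EX
t=23  I4 WR R1
t=24  I5 RO
t=27  I5 EX
t=28  I5 WR R5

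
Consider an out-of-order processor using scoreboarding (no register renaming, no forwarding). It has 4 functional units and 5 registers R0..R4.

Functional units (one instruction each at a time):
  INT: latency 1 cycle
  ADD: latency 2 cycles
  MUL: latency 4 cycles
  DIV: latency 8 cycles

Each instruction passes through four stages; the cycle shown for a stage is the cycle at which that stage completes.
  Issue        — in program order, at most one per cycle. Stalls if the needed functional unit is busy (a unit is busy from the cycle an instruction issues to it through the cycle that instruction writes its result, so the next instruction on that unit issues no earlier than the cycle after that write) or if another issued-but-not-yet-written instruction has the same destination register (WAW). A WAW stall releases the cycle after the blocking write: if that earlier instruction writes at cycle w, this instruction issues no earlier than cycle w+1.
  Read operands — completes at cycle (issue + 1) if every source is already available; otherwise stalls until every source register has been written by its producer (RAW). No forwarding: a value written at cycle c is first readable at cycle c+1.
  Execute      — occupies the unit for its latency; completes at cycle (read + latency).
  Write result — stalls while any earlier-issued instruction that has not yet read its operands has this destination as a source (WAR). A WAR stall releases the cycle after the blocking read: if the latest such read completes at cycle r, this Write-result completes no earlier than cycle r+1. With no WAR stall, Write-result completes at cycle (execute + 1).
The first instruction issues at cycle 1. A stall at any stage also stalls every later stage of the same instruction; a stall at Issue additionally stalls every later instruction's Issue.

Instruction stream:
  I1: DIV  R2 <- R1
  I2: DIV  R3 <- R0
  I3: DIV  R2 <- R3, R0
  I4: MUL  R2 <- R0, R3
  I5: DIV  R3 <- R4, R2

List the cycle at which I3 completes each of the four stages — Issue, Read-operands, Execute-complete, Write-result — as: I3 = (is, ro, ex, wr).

I3 = (23, 24, 32, 33)

[1] I1→DIV
[2] I1 RO
[10] I1 EX
[11] I1 WR R2
[12] I2→DIV
[13] I2 RO
[21] I2 EX
[22] I2 WR R3
[23] I3→DIV
[24] I3 RO
[32] I3 EX
[33] I3 WR R2
[34] I4→MUL
[35] I4 RO · I5→DIV
[39] I4 EX
[40] I4 WR R2
[41] I5 RO
[49] I5 EX
[50] I5 WR R3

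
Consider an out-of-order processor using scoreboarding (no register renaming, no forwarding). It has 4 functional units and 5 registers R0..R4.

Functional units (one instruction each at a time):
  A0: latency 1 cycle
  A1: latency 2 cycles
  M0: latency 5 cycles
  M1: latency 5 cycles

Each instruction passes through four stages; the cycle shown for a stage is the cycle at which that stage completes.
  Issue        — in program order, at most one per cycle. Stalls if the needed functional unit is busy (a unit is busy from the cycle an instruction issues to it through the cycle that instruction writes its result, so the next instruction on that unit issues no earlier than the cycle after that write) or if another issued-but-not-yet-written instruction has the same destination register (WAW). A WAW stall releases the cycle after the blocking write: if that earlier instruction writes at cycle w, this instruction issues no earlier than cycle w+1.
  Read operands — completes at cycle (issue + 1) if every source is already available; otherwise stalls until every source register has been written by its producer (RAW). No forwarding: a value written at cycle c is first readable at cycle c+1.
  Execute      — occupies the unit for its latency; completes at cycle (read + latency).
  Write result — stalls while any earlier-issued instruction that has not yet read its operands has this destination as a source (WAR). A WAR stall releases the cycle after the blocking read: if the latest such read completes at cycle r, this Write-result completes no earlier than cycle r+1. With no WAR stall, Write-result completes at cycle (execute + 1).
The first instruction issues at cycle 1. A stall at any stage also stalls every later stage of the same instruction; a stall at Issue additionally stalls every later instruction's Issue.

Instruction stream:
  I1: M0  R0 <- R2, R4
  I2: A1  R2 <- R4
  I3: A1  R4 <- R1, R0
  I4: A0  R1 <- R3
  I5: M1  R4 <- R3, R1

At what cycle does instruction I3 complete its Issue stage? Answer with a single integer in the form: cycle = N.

c1: I1 dispatched to M0
c2: I1 operands ready | I2 dispatched to A1
c3: I2 operands ready
c5: I2 complete
c6: R2←I2
c7: I1 complete | I3 dispatched to A1
c8: R0←I1 | I4 dispatched to A0
c9: I3 operands ready | I4 operands ready
c10: I4 complete
c11: I3 complete | R1←I4
c12: R4←I3
c13: I5 dispatched to M1
c14: I5 operands ready
c19: I5 complete
c20: R4←I5

cycle = 7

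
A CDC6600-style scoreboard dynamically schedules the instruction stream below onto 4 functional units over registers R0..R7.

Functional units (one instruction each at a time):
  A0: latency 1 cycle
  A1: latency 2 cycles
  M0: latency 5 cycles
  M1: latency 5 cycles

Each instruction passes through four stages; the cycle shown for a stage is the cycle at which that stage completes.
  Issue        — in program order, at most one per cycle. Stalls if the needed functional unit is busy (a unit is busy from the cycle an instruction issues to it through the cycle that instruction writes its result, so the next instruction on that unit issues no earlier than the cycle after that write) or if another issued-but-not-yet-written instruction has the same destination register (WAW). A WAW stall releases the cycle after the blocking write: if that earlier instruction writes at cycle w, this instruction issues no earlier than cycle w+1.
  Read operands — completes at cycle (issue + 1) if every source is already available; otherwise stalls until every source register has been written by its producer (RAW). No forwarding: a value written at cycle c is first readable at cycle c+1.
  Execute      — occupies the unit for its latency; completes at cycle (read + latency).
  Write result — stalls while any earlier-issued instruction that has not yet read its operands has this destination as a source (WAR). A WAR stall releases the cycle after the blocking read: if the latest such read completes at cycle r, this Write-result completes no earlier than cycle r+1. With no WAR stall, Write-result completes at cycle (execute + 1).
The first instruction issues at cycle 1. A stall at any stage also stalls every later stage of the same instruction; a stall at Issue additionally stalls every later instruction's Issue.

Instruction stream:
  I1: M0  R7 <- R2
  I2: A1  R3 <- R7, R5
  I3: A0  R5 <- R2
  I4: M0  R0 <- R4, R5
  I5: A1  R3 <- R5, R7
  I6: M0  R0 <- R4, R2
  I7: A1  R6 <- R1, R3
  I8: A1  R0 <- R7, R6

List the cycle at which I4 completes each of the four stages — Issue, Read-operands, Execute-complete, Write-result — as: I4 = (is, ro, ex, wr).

[I1] 1/2/7/8
[I2] 2/9/11/12  (RAW R7: wait I1 write@8)
[I3] 3/4/5/10  (WAR R5: wait I2 read@9)
[I4] 9/11/16/17  (struct: M0 busy until I1 writes@8; RAW R5: wait I3 write@10)
[I5] 13/14/16/17  (struct: A1 busy until I2 writes@12)
[I6] 18/19/24/25  (struct: M0 busy until I4 writes@17)
[I7] 19/20/22/23
[I8] 26/27/29/30  (WAW R0: wait I6 write@25)

I4 = (9, 11, 16, 17)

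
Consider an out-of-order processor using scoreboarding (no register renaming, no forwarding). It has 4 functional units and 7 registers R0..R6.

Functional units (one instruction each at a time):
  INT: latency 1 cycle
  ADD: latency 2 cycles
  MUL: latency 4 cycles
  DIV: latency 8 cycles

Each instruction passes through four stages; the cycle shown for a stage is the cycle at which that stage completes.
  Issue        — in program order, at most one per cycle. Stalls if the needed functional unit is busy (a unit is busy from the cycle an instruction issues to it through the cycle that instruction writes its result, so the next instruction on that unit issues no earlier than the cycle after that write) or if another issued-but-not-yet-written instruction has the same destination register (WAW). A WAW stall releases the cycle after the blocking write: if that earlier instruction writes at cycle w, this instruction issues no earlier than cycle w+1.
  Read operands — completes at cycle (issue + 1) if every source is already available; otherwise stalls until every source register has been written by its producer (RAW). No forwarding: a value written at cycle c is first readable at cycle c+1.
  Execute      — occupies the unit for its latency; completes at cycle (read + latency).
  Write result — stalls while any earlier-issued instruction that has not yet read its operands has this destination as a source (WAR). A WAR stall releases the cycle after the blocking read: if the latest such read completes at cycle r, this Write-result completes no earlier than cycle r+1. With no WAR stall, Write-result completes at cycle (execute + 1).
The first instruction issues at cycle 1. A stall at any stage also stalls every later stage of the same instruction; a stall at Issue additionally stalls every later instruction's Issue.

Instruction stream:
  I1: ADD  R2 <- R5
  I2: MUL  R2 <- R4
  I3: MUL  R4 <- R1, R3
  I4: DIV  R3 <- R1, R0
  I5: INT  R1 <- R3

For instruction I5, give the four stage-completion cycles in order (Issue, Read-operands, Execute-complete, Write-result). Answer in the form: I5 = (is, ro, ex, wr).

I5 = (15, 25, 26, 27)

  I1 | 1 | 2 | 4 | 5
  I2 | 6 | 7 | 11 | 12   WAW R2: wait I1 write@5
  I3 | 13 | 14 | 18 | 19   struct: MUL busy until I2 writes@12
  I4 | 14 | 15 | 23 | 24
  I5 | 15 | 25 | 26 | 27   RAW R3: wait I4 write@24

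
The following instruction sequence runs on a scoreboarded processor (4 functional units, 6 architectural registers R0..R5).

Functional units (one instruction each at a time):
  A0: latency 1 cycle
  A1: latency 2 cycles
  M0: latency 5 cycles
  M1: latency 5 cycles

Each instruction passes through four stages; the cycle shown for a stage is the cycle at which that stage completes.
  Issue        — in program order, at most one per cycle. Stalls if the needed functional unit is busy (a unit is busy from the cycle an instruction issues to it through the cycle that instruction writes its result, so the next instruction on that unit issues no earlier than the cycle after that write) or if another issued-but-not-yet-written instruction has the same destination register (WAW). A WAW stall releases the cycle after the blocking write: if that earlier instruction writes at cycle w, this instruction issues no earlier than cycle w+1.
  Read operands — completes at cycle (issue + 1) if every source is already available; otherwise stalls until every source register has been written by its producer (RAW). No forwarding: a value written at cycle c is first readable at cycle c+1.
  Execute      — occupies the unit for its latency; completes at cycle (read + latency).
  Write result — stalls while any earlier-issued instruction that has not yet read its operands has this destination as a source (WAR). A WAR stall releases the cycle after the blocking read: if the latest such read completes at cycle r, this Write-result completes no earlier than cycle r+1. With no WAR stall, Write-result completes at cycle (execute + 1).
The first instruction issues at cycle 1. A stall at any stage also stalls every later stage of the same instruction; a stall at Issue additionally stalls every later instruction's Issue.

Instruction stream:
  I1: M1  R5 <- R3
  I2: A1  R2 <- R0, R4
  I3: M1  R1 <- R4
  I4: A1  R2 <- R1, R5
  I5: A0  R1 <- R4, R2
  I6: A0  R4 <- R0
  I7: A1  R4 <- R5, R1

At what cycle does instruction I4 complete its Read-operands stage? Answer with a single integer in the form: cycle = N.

cycle 1: I1 issues→M1
cycle 2: I1 reads, I2 issues→A1
cycle 3: I2 reads
cycle 5: I2 exec-done
cycle 6: I2 writes R2
cycle 7: I1 exec-done
cycle 8: I1 writes R5
cycle 9: I3 issues→M1
cycle 10: I3 reads, I4 issues→A1
cycle 15: I3 exec-done
cycle 16: I3 writes R1
cycle 17: I4 reads, I5 issues→A0
cycle 19: I4 exec-done
cycle 20: I4 writes R2
cycle 21: I5 reads
cycle 22: I5 exec-done
cycle 23: I5 writes R1
cycle 24: I6 issues→A0
cycle 25: I6 reads
cycle 26: I6 exec-done
cycle 27: I6 writes R4
cycle 28: I7 issues→A1
cycle 29: I7 reads
cycle 31: I7 exec-done
cycle 32: I7 writes R4

cycle = 17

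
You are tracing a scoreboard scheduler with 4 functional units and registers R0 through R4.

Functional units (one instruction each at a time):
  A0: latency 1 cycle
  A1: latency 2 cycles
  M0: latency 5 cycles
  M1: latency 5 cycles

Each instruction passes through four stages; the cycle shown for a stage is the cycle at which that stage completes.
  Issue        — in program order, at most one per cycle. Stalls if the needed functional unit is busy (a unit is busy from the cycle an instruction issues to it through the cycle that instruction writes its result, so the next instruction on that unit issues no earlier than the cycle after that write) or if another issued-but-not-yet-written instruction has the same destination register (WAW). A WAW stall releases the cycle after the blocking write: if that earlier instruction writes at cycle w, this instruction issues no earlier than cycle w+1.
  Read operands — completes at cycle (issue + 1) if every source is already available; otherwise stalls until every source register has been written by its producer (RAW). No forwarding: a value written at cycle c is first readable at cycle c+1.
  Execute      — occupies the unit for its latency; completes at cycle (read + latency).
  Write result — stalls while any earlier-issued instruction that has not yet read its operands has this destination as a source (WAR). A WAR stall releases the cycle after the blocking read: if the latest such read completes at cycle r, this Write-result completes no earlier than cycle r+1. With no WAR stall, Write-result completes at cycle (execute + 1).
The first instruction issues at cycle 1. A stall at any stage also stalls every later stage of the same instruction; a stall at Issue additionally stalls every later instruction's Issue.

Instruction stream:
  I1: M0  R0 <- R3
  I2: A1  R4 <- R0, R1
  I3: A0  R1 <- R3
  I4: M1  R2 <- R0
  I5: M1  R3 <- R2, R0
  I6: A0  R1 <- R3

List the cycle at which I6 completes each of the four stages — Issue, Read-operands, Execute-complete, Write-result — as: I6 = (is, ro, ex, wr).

I6 = (17, 24, 25, 26)

1) issue 1, read 2, done 7, write 8
2) issue 2, read 9, done 11, write 12  <RAW R0: wait I1 write@8>
3) issue 3, read 4, done 5, write 10  <WAR R1: wait I2 read@9>
4) issue 4, read 9, done 14, write 15  <RAW R0: wait I1 write@8>
5) issue 16, read 17, done 22, write 23  <struct: M1 busy until I4 writes@15>
6) issue 17, read 24, done 25, write 26  <RAW R3: wait I5 write@23>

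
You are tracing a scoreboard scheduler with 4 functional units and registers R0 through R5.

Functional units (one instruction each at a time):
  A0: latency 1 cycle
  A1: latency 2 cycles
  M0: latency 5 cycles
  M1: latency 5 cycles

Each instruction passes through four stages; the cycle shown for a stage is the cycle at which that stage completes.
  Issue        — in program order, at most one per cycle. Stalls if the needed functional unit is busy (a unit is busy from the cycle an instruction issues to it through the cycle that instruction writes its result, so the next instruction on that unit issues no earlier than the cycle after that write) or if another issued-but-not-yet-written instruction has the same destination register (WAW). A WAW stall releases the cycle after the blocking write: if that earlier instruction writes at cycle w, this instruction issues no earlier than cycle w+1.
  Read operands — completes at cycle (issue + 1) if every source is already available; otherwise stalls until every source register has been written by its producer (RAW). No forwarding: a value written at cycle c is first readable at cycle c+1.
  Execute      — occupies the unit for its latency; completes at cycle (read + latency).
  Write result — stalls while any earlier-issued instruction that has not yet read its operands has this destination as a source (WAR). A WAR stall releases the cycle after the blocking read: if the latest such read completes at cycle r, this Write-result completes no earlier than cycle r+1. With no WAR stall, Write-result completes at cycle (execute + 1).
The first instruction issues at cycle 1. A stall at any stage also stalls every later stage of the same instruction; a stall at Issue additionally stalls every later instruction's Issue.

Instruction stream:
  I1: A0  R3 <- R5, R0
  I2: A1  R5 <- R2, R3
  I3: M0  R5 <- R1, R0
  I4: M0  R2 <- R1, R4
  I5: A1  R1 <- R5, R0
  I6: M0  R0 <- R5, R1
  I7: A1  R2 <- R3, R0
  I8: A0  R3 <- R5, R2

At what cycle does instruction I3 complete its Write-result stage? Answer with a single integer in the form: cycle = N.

t=1  I1 issues→A0
t=2  I1 reads; I2 issues→A1
t=3  I1 exec-done
t=4  I1 writes R3
t=5  I2 reads
t=7  I2 exec-done
t=8  I2 writes R5
t=9  I3 issues→M0
t=10  I3 reads
t=15  I3 exec-done
t=16  I3 writes R5
t=17  I4 issues→M0
t=18  I4 reads; I5 issues→A1
t=19  I5 reads
t=21  I5 exec-done
t=22  I5 writes R1
t=23  I4 exec-done
t=24  I4 writes R2
t=25  I6 issues→M0
t=26  I6 reads; I7 issues→A1
t=27  I8 issues→A0
t=31  I6 exec-done
t=32  I6 writes R0
t=33  I7 reads
t=35  I7 exec-done
t=36  I7 writes R2
t=37  I8 reads
t=38  I8 exec-done
t=39  I8 writes R3

cycle = 16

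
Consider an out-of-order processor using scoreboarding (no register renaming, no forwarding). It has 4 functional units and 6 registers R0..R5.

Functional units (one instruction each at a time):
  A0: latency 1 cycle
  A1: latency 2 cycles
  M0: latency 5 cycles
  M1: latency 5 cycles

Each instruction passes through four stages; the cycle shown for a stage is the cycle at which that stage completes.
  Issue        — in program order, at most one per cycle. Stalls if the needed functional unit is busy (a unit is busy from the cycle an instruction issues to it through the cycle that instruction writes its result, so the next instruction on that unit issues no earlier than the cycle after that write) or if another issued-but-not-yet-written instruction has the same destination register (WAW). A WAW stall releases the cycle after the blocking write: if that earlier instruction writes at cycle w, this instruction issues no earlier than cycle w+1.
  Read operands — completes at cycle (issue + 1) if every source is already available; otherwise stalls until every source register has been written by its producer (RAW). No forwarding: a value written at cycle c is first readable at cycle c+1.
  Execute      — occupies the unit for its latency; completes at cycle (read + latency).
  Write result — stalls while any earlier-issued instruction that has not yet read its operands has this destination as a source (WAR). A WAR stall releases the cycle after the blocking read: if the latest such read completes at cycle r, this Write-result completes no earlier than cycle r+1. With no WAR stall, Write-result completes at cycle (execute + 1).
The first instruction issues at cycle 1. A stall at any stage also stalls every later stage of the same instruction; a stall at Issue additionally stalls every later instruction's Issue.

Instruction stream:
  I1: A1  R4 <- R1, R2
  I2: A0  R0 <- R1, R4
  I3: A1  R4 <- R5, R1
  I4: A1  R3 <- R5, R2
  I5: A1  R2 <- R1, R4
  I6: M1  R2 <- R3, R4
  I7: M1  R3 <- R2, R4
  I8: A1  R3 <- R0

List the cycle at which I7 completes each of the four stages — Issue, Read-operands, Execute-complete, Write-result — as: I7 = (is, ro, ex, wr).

I7 = (29, 30, 35, 36)

t=1  I1 dispatched to A1
t=2  I1 operands ready · I2 dispatched to A0
t=4  I1 complete
t=5  R4←I1
t=6  I2 operands ready · I3 dispatched to A1
t=7  I2 complete · I3 operands ready
t=8  R0←I2
t=9  I3 complete
t=10  R4←I3
t=11  I4 dispatched to A1
t=12  I4 operands ready
t=14  I4 complete
t=15  R3←I4
t=16  I5 dispatched to A1
t=17  I5 operands ready
t=19  I5 complete
t=20  R2←I5
t=21  I6 dispatched to M1
t=22  I6 operands ready
t=27  I6 complete
t=28  R2←I6
t=29  I7 dispatched to M1
t=30  I7 operands ready
t=35  I7 complete
t=36  R3←I7
t=37  I8 dispatched to A1
t=38  I8 operands ready
t=40  I8 complete
t=41  R3←I8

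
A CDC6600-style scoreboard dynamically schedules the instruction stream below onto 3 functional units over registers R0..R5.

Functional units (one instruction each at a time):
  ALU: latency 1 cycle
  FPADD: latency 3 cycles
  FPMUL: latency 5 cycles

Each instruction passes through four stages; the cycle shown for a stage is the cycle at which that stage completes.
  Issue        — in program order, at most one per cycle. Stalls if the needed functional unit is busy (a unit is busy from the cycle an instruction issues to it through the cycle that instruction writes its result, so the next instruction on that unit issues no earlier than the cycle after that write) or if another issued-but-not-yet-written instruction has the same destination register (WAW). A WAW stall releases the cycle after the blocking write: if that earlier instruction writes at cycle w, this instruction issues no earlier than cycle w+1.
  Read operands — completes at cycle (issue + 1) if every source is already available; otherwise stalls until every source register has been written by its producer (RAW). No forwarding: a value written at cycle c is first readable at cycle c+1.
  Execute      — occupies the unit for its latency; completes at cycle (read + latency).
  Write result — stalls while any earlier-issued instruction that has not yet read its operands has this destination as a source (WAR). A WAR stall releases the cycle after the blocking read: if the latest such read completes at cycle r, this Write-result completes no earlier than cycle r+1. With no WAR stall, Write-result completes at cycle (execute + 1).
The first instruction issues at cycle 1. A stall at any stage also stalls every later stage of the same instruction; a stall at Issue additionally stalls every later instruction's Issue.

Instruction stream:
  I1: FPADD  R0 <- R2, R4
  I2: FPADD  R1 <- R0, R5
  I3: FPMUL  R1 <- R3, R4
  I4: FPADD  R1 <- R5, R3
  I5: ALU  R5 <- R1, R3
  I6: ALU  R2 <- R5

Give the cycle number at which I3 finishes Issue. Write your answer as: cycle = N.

I1: IS=1 RO=2 EX=5 WR=6
I2: IS=7 RO=8 EX=11 WR=12  [struct: FPADD busy until I1 writes@6]
I3: IS=13 RO=14 EX=19 WR=20  [WAW R1: wait I2 write@12]
I4: IS=21 RO=22 EX=25 WR=26  [WAW R1: wait I3 write@20]
I5: IS=22 RO=27 EX=28 WR=29  [RAW R1: wait I4 write@26]
I6: IS=30 RO=31 EX=32 WR=33  [struct: ALU busy until I5 writes@29]

cycle = 13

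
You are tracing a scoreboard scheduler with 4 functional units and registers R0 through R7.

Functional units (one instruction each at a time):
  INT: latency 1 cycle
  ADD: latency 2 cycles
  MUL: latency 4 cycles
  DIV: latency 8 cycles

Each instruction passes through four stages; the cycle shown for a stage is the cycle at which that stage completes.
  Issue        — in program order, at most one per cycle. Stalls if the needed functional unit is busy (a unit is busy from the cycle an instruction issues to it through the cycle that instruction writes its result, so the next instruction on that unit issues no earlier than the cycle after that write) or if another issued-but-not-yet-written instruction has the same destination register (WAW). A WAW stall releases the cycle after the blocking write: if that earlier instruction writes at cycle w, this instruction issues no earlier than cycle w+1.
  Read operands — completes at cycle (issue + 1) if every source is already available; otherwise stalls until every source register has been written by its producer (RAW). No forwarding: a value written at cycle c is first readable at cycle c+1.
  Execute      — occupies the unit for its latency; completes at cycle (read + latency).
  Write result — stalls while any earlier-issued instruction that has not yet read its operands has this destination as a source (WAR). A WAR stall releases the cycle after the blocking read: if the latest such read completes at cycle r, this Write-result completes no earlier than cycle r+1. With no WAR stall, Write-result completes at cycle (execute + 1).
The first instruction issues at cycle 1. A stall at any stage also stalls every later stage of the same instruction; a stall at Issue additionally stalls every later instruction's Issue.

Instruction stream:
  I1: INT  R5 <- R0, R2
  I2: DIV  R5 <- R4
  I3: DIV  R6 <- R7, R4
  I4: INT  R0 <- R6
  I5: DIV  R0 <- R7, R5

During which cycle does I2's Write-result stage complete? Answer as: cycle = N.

cycle = 15

cycle 1: I1 issues→INT
cycle 2: I1 reads
cycle 3: I1 exec-done
cycle 4: I1 writes R5
cycle 5: I2 issues→DIV
cycle 6: I2 reads
cycle 14: I2 exec-done
cycle 15: I2 writes R5
cycle 16: I3 issues→DIV
cycle 17: I3 reads | I4 issues→INT
cycle 25: I3 exec-done
cycle 26: I3 writes R6
cycle 27: I4 reads
cycle 28: I4 exec-done
cycle 29: I4 writes R0
cycle 30: I5 issues→DIV
cycle 31: I5 reads
cycle 39: I5 exec-done
cycle 40: I5 writes R0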